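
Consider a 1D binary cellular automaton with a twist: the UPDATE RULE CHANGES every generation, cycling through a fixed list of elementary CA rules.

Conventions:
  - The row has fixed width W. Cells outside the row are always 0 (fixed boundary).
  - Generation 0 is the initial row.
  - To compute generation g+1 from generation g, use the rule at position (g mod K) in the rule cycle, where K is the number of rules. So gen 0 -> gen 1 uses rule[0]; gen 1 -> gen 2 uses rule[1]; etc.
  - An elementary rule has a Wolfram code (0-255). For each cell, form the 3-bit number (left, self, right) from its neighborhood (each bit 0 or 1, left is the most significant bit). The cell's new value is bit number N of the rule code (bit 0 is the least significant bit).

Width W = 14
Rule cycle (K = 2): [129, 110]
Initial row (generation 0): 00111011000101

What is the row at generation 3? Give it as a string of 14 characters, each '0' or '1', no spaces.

Gen 0: 00111011000101
Gen 1 (rule 129): 10010000010000
Gen 2 (rule 110): 10110000110000
Gen 3 (rule 129): 00000110000111

Answer: 00000110000111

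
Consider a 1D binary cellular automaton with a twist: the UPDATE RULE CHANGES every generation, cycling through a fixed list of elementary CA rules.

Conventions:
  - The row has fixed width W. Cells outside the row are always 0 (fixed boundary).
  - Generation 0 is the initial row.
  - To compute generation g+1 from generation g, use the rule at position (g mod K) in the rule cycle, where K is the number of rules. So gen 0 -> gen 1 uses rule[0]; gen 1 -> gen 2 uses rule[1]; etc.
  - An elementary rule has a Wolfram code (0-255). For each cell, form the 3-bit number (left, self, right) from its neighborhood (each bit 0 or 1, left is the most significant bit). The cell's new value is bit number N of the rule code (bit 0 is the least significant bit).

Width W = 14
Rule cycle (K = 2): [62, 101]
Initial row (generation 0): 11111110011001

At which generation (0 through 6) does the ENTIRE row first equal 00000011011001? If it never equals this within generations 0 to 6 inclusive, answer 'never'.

Answer: 6

Derivation:
Gen 0: 11111110011001
Gen 1 (rule 62): 10000001110111
Gen 2 (rule 101): 10111100011001
Gen 3 (rule 62): 11100010110111
Gen 4 (rule 101): 00101011011001
Gen 5 (rule 62): 01111110110111
Gen 6 (rule 101): 00000011011001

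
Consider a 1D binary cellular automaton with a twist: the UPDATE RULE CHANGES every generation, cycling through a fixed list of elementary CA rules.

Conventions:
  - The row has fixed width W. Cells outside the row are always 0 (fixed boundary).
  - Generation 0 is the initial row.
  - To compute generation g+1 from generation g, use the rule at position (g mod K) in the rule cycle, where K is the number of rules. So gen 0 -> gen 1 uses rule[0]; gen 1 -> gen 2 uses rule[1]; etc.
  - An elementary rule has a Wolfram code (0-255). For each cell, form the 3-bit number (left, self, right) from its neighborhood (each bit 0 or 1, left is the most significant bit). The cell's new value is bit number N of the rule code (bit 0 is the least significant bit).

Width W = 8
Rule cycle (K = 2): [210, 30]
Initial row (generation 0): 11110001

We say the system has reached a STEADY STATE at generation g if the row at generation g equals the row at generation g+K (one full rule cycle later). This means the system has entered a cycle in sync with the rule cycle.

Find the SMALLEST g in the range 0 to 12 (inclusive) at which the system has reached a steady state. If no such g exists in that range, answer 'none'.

Answer: 11

Derivation:
Gen 0: 11110001
Gen 1 (rule 210): 01111010
Gen 2 (rule 30): 11000011
Gen 3 (rule 210): 01100101
Gen 4 (rule 30): 11011101
Gen 5 (rule 210): 01001100
Gen 6 (rule 30): 11111010
Gen 7 (rule 210): 01111001
Gen 8 (rule 30): 11000111
Gen 9 (rule 210): 01101011
Gen 10 (rule 30): 11001010
Gen 11 (rule 210): 01110001
Gen 12 (rule 30): 11001011
Gen 13 (rule 210): 01110001
Gen 14 (rule 30): 11001011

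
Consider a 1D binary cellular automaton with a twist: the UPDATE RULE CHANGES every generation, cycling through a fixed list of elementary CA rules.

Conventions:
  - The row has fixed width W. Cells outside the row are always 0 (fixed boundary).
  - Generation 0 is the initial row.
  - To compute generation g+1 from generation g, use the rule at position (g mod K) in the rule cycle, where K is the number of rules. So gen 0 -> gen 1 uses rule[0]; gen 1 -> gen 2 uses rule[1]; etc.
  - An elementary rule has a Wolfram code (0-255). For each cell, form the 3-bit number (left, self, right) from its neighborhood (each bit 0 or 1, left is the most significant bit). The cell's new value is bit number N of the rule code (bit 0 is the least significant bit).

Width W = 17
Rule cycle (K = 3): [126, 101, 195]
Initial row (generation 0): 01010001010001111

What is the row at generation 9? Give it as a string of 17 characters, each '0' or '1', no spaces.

Gen 0: 01010001010001111
Gen 1 (rule 126): 11111011111011001
Gen 2 (rule 101): 00001100001101001
Gen 3 (rule 195): 11110101110100010
Gen 4 (rule 126): 10011111011110111
Gen 5 (rule 101): 10000001100011001
Gen 6 (rule 195): 00111110101101010
Gen 7 (rule 126): 01100011111111111
Gen 8 (rule 101): 00101000000000001
Gen 9 (rule 195): 11000011111111110

Answer: 11000011111111110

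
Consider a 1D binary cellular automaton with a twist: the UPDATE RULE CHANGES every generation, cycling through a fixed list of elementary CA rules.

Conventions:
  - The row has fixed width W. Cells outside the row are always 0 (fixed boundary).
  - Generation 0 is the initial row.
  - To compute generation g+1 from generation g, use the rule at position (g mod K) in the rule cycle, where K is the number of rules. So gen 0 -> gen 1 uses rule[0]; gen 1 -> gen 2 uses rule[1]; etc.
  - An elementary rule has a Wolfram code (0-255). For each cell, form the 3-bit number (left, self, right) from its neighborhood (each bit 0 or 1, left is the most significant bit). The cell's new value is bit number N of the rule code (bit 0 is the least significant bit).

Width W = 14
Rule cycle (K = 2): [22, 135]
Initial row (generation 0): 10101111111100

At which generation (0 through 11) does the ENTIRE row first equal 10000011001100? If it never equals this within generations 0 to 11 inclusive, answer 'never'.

Answer: never

Derivation:
Gen 0: 10101111111100
Gen 1 (rule 22): 10100000000010
Gen 2 (rule 135): 10101111111110
Gen 3 (rule 22): 10100000000001
Gen 4 (rule 135): 10101111111111
Gen 5 (rule 22): 10100000000000
Gen 6 (rule 135): 10101111111111
Gen 7 (rule 22): 10100000000000
Gen 8 (rule 135): 10101111111111
Gen 9 (rule 22): 10100000000000
Gen 10 (rule 135): 10101111111111
Gen 11 (rule 22): 10100000000000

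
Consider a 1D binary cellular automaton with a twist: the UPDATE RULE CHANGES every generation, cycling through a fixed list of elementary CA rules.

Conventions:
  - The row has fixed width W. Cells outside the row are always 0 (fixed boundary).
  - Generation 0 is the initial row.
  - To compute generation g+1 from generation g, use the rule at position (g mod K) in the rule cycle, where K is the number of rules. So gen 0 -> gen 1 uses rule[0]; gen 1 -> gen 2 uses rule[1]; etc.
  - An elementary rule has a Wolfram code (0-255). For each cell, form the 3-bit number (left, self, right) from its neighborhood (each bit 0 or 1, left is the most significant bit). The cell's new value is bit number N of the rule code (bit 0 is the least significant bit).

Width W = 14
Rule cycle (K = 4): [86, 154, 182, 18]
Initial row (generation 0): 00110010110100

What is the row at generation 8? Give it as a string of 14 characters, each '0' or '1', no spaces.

Gen 0: 00110010110100
Gen 1 (rule 86): 01011110010110
Gen 2 (rule 154): 10011101100101
Gen 3 (rule 182): 11101010011111
Gen 4 (rule 18): 00000001100000
Gen 5 (rule 86): 00000010110000
Gen 6 (rule 154): 00000100101000
Gen 7 (rule 182): 00001111111100
Gen 8 (rule 18): 00010000000010

Answer: 00010000000010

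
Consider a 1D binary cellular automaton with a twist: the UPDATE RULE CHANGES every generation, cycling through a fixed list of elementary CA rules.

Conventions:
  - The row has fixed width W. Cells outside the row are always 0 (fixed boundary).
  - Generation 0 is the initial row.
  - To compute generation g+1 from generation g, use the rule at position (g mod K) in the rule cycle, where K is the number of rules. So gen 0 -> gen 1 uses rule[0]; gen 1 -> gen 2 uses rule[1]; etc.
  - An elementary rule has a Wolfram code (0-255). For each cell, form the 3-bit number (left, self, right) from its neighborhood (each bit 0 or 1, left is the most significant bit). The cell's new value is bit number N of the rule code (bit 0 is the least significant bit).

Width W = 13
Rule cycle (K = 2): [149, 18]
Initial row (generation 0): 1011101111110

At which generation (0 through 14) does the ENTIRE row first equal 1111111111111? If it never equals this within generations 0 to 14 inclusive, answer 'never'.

Answer: 7

Derivation:
Gen 0: 1011101111110
Gen 1 (rule 149): 1001000111101
Gen 2 (rule 18): 0110101000000
Gen 3 (rule 149): 0000101111111
Gen 4 (rule 18): 0001000000000
Gen 5 (rule 149): 1101111111111
Gen 6 (rule 18): 0000000000000
Gen 7 (rule 149): 1111111111111
Gen 8 (rule 18): 0000000000000
Gen 9 (rule 149): 1111111111111
Gen 10 (rule 18): 0000000000000
Gen 11 (rule 149): 1111111111111
Gen 12 (rule 18): 0000000000000
Gen 13 (rule 149): 1111111111111
Gen 14 (rule 18): 0000000000000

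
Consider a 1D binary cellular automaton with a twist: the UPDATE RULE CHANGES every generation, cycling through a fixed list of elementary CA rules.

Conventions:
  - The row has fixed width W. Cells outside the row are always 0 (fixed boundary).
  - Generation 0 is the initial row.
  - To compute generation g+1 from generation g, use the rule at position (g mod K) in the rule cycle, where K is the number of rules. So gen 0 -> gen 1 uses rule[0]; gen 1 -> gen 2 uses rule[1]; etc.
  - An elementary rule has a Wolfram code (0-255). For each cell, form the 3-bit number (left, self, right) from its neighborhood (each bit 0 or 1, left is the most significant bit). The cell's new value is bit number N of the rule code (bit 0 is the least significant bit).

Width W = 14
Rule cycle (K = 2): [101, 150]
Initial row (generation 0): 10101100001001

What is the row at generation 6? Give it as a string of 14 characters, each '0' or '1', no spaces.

Gen 0: 10101100001001
Gen 1 (rule 101): 11110101101001
Gen 2 (rule 150): 01100100001111
Gen 3 (rule 101): 00100101100001
Gen 4 (rule 150): 01111100010011
Gen 5 (rule 101): 00000101010001
Gen 6 (rule 150): 00001101011011

Answer: 00001101011011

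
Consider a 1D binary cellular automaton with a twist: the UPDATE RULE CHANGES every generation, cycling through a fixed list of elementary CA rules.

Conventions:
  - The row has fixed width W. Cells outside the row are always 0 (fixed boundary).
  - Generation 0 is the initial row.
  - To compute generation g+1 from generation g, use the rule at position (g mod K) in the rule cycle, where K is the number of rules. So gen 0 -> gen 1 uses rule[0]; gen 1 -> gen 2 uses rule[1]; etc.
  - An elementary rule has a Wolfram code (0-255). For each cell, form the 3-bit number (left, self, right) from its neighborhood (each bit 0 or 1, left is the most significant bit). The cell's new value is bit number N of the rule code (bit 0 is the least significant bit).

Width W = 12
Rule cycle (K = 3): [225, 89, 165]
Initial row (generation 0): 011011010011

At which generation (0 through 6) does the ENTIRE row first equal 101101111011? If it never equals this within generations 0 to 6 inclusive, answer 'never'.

Answer: never

Derivation:
Gen 0: 011011010011
Gen 1 (rule 225): 001101100001
Gen 2 (rule 89): 101101111100
Gen 3 (rule 165): 110010111001
Gen 4 (rule 225): 010001011000
Gen 5 (rule 89): 001100011111
Gen 6 (rule 165): 100001001110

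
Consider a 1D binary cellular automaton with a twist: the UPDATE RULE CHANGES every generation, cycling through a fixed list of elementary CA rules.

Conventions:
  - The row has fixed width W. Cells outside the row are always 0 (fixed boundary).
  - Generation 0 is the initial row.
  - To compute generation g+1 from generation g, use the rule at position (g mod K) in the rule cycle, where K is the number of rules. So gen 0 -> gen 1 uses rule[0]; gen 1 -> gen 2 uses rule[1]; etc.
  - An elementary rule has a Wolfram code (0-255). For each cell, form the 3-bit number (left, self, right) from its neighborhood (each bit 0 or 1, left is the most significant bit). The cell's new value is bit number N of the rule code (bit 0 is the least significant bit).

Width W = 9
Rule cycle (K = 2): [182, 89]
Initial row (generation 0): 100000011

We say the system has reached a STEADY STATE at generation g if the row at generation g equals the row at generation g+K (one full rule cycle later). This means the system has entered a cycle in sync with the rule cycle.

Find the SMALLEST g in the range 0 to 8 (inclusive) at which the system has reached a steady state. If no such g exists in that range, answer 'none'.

Answer: none

Derivation:
Gen 0: 100000011
Gen 1 (rule 182): 110000100
Gen 2 (rule 89): 111110011
Gen 3 (rule 182): 011101100
Gen 4 (rule 89): 010101111
Gen 5 (rule 182): 111110110
Gen 6 (rule 89): 100010111
Gen 7 (rule 182): 110111010
Gen 8 (rule 89): 110101001
Gen 9 (rule 182): 001111111
Gen 10 (rule 89): 101000001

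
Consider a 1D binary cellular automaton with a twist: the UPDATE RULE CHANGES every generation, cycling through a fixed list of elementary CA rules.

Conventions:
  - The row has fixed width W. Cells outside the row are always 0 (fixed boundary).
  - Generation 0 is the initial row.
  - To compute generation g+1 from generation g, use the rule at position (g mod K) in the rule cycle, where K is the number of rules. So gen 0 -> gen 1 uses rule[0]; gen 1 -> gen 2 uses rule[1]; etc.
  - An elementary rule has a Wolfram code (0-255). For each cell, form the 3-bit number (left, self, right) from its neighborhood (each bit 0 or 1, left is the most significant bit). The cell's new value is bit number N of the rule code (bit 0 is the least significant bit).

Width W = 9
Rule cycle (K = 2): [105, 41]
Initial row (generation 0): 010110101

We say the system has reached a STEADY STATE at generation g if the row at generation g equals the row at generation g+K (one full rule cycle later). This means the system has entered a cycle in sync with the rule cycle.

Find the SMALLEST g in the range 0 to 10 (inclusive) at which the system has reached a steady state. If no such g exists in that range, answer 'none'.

Answer: none

Derivation:
Gen 0: 010110101
Gen 1 (rule 105): 001111010
Gen 2 (rule 41): 101000100
Gen 3 (rule 105): 010010001
Gen 4 (rule 41): 000000100
Gen 5 (rule 105): 111110001
Gen 6 (rule 41): 100000100
Gen 7 (rule 105): 001110001
Gen 8 (rule 41): 101000100
Gen 9 (rule 105): 010010001
Gen 10 (rule 41): 000000100
Gen 11 (rule 105): 111110001
Gen 12 (rule 41): 100000100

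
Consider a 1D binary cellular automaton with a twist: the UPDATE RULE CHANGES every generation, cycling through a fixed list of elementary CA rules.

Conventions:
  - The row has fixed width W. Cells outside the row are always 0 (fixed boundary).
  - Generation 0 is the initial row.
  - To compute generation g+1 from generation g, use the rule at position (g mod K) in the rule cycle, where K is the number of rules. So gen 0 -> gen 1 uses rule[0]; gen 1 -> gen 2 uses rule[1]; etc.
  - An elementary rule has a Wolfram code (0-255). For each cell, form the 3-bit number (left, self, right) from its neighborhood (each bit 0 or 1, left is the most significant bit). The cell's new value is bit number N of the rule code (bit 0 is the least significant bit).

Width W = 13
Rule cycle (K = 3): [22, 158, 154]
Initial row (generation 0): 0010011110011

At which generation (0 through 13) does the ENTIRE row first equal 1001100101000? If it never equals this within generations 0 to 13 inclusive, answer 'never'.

Gen 0: 0010011110011
Gen 1 (rule 22): 0111100001100
Gen 2 (rule 158): 1111010011010
Gen 3 (rule 154): 1110001110001
Gen 4 (rule 22): 0001010001011
Gen 5 (rule 158): 0011011011010
Gen 6 (rule 154): 0110010010001
Gen 7 (rule 22): 1001111111011
Gen 8 (rule 158): 1111111110010
Gen 9 (rule 154): 1111111101101
Gen 10 (rule 22): 0000000000001
Gen 11 (rule 158): 0000000000011
Gen 12 (rule 154): 0000000000110
Gen 13 (rule 22): 0000000001001

Answer: never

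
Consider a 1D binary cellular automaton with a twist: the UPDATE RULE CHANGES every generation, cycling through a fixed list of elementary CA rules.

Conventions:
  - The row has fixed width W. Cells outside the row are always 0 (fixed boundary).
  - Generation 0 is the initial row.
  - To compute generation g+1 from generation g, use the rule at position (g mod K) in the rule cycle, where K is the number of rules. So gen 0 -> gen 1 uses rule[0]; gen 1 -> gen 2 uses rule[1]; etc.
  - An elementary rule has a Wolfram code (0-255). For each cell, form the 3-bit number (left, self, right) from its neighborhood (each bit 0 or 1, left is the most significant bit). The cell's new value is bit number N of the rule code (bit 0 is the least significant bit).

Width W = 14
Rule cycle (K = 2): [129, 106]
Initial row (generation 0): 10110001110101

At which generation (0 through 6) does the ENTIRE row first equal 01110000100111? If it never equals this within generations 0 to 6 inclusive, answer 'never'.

Gen 0: 10110001110101
Gen 1 (rule 129): 00000100100000
Gen 2 (rule 106): 00001001000000
Gen 3 (rule 129): 11100000011111
Gen 4 (rule 106): 10100000110001
Gen 5 (rule 129): 00001110000100
Gen 6 (rule 106): 00011010001000

Answer: never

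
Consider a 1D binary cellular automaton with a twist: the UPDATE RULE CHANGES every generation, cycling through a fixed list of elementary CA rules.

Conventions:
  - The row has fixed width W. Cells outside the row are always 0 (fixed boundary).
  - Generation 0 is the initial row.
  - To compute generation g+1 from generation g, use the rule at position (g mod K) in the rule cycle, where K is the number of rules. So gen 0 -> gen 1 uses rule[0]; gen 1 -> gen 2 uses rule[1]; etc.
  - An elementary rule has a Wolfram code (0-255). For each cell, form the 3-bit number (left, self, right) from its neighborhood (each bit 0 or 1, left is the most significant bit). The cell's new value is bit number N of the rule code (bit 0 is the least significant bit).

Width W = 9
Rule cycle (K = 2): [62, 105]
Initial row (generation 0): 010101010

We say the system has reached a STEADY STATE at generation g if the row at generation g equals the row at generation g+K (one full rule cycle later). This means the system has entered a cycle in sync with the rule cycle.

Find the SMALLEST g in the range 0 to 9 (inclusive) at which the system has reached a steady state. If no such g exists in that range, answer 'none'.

Answer: none

Derivation:
Gen 0: 010101010
Gen 1 (rule 62): 111111111
Gen 2 (rule 105): 100000001
Gen 3 (rule 62): 110000011
Gen 4 (rule 105): 110111011
Gen 5 (rule 62): 101100110
Gen 6 (rule 105): 011100110
Gen 7 (rule 62): 110011101
Gen 8 (rule 105): 110010110
Gen 9 (rule 62): 101111101
Gen 10 (rule 105): 011000110
Gen 11 (rule 62): 110101101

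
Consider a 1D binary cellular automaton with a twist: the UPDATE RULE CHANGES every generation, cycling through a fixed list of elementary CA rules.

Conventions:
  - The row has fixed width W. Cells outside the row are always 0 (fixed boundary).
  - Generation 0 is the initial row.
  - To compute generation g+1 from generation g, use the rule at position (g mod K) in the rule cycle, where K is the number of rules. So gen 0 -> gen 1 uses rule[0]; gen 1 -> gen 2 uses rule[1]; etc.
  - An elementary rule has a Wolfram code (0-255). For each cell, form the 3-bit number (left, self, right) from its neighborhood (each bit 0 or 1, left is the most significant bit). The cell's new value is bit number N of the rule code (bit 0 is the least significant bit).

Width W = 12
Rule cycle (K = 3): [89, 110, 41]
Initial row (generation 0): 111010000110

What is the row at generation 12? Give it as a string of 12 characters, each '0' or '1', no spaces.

Gen 0: 111010000110
Gen 1 (rule 89): 101001110111
Gen 2 (rule 110): 111011011101
Gen 3 (rule 41): 100110110010
Gen 4 (rule 89): 010110111001
Gen 5 (rule 110): 111111101011
Gen 6 (rule 41): 100000010110
Gen 7 (rule 89): 011111000111
Gen 8 (rule 110): 110001001101
Gen 9 (rule 41): 100100001010
Gen 10 (rule 89): 010011100001
Gen 11 (rule 110): 110110100011
Gen 12 (rule 41): 101101001010

Answer: 101101001010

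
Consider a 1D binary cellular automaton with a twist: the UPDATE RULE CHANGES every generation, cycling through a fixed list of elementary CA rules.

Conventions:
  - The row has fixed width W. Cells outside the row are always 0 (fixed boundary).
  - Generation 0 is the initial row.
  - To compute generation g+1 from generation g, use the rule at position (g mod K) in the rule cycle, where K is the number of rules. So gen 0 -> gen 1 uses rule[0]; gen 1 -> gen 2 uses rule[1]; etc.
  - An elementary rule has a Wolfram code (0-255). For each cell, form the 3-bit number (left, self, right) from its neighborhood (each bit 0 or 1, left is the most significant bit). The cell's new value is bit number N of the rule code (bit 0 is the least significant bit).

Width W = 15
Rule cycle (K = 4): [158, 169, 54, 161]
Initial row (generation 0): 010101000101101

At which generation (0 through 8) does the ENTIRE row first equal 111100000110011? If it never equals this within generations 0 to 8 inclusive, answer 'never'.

Answer: never

Derivation:
Gen 0: 010101000101101
Gen 1 (rule 158): 110101101101001
Gen 2 (rule 169): 101011011010000
Gen 3 (rule 54): 111100100111000
Gen 4 (rule 161): 011000000010011
Gen 5 (rule 158): 110100000111110
Gen 6 (rule 169): 101001110111100
Gen 7 (rule 54): 111110001000010
Gen 8 (rule 161): 011100100011000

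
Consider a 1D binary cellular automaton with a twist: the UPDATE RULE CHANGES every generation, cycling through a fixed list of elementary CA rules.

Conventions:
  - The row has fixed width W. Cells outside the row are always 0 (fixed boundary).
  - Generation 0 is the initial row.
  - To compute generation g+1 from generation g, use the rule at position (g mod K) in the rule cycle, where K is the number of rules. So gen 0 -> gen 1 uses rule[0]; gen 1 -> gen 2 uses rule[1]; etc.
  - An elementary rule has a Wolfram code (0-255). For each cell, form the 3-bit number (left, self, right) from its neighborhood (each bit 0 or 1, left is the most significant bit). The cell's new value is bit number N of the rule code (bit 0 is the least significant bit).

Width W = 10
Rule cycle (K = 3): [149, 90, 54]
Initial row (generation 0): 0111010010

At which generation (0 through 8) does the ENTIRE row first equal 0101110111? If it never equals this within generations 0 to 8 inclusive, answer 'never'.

Gen 0: 0111010010
Gen 1 (rule 149): 0010011011
Gen 2 (rule 90): 0101111011
Gen 3 (rule 54): 1110000100
Gen 4 (rule 149): 0101110111
Gen 5 (rule 90): 1001010101
Gen 6 (rule 54): 1111111111
Gen 7 (rule 149): 0111111110
Gen 8 (rule 90): 1100000011

Answer: 4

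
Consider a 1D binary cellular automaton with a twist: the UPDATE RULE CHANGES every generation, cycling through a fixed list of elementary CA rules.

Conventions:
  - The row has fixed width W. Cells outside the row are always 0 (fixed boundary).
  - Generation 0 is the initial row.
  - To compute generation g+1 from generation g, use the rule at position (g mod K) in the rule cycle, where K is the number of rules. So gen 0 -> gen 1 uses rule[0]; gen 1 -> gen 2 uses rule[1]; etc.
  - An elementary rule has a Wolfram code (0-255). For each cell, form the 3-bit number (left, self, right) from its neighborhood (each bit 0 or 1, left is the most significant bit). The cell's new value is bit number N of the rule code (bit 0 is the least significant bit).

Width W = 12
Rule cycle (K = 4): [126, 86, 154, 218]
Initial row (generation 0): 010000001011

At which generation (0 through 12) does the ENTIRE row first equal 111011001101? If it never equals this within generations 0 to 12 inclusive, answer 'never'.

Gen 0: 010000001011
Gen 1 (rule 126): 111000011111
Gen 2 (rule 86): 001100100001
Gen 3 (rule 154): 011011010010
Gen 4 (rule 218): 111011001101
Gen 5 (rule 126): 101111111111
Gen 6 (rule 86): 100000000001
Gen 7 (rule 154): 010000000010
Gen 8 (rule 218): 101000000101
Gen 9 (rule 126): 111100001111
Gen 10 (rule 86): 000110010001
Gen 11 (rule 154): 001101101010
Gen 12 (rule 218): 011101100001

Answer: 4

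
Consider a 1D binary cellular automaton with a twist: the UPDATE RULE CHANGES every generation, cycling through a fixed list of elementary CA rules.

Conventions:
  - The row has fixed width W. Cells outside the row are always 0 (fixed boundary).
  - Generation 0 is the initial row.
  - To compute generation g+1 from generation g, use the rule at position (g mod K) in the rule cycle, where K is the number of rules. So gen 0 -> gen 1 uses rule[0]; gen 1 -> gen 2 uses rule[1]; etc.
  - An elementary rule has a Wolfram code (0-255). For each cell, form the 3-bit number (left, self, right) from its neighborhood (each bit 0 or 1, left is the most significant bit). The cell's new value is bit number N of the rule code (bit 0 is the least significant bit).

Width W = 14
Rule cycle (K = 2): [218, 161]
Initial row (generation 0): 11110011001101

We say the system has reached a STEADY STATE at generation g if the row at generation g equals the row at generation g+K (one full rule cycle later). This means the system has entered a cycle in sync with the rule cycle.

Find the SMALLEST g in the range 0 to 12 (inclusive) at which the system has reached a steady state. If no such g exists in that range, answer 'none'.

Gen 0: 11110011001101
Gen 1 (rule 218): 11111111111100
Gen 2 (rule 161): 01111111111001
Gen 3 (rule 218): 11111111111110
Gen 4 (rule 161): 01111111111100
Gen 5 (rule 218): 11111111111110
Gen 6 (rule 161): 01111111111100
Gen 7 (rule 218): 11111111111110
Gen 8 (rule 161): 01111111111100
Gen 9 (rule 218): 11111111111110
Gen 10 (rule 161): 01111111111100
Gen 11 (rule 218): 11111111111110
Gen 12 (rule 161): 01111111111100
Gen 13 (rule 218): 11111111111110
Gen 14 (rule 161): 01111111111100

Answer: 3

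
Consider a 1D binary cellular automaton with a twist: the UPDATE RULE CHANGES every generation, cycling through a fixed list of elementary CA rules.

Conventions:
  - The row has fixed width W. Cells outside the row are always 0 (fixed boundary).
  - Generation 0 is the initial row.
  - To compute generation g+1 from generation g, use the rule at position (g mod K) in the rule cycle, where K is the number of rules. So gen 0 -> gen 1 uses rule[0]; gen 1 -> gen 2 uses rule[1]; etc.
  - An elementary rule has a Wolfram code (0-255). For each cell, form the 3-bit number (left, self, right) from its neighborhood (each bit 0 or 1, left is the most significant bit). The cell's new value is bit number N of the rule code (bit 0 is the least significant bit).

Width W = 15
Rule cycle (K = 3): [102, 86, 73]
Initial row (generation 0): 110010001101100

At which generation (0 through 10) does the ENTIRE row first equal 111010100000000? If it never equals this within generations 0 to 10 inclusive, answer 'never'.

Gen 0: 110010001101100
Gen 1 (rule 102): 010110010110100
Gen 2 (rule 86): 110011110010110
Gen 3 (rule 73): 110010010000110
Gen 4 (rule 102): 010110110001010
Gen 5 (rule 86): 110010011011011
Gen 6 (rule 73): 110000011011011
Gen 7 (rule 102): 010000101101101
Gen 8 (rule 86): 111001100100101
Gen 9 (rule 73): 101001100000000
Gen 10 (rule 102): 111010100000000

Answer: 10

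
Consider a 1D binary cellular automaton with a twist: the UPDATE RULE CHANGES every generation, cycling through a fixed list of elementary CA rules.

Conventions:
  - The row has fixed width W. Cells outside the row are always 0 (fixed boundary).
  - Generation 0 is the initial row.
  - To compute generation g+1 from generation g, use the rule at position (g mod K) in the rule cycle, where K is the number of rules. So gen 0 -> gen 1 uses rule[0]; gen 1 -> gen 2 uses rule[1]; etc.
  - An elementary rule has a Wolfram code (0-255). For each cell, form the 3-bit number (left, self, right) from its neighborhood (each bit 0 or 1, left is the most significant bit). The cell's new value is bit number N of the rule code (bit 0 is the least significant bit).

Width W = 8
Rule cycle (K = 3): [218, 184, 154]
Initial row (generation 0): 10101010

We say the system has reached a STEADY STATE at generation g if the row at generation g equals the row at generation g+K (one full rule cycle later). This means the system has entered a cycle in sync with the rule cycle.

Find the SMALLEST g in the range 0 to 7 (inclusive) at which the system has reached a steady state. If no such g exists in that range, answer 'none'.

Answer: 2

Derivation:
Gen 0: 10101010
Gen 1 (rule 218): 00000001
Gen 2 (rule 184): 00000000
Gen 3 (rule 154): 00000000
Gen 4 (rule 218): 00000000
Gen 5 (rule 184): 00000000
Gen 6 (rule 154): 00000000
Gen 7 (rule 218): 00000000
Gen 8 (rule 184): 00000000
Gen 9 (rule 154): 00000000
Gen 10 (rule 218): 00000000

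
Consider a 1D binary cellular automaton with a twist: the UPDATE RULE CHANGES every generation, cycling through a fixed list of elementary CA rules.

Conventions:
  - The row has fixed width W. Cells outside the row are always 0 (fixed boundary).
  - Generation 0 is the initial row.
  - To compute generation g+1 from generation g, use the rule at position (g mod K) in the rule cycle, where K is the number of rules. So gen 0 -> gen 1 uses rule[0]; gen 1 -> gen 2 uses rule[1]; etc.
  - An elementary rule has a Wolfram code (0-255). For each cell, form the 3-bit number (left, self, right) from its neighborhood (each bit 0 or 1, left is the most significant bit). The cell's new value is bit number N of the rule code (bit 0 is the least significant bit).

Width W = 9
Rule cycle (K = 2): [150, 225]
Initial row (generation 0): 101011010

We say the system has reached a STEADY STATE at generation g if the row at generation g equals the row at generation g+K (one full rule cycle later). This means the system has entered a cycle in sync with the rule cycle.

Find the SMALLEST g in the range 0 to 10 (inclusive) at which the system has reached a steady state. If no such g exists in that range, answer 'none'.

Answer: none

Derivation:
Gen 0: 101011010
Gen 1 (rule 150): 101000011
Gen 2 (rule 225): 010011001
Gen 3 (rule 150): 111100111
Gen 4 (rule 225): 011100011
Gen 5 (rule 150): 101010100
Gen 6 (rule 225): 010101001
Gen 7 (rule 150): 110101111
Gen 8 (rule 225): 011010111
Gen 9 (rule 150): 100010010
Gen 10 (rule 225): 001000000
Gen 11 (rule 150): 011100000
Gen 12 (rule 225): 001101111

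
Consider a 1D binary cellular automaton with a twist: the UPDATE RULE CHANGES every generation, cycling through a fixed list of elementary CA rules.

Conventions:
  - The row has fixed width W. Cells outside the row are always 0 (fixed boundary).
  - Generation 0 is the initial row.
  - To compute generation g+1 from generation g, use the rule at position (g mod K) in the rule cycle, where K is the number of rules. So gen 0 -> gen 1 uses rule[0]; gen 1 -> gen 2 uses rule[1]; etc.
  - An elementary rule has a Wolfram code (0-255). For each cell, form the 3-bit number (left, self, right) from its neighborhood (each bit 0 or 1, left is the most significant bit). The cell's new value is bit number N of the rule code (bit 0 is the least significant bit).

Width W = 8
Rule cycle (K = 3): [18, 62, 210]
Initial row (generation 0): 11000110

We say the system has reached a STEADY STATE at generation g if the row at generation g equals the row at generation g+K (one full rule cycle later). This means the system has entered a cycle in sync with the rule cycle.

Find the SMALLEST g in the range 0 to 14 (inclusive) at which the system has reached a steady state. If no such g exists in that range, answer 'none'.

Answer: 4

Derivation:
Gen 0: 11000110
Gen 1 (rule 18): 00101001
Gen 2 (rule 62): 01111111
Gen 3 (rule 210): 10111111
Gen 4 (rule 18): 00000000
Gen 5 (rule 62): 00000000
Gen 6 (rule 210): 00000000
Gen 7 (rule 18): 00000000
Gen 8 (rule 62): 00000000
Gen 9 (rule 210): 00000000
Gen 10 (rule 18): 00000000
Gen 11 (rule 62): 00000000
Gen 12 (rule 210): 00000000
Gen 13 (rule 18): 00000000
Gen 14 (rule 62): 00000000
Gen 15 (rule 210): 00000000
Gen 16 (rule 18): 00000000
Gen 17 (rule 62): 00000000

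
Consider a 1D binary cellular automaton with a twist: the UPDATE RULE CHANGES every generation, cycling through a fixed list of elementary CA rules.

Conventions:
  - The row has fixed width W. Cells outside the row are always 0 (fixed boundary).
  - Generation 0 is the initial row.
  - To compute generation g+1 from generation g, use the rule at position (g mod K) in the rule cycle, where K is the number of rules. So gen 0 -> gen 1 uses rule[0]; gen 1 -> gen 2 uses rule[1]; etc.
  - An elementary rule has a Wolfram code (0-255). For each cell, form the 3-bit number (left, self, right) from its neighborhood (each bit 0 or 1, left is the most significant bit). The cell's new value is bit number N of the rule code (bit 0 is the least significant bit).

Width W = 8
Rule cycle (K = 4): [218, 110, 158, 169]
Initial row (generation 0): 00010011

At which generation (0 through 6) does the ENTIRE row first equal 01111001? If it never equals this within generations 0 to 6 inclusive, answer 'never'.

Gen 0: 00010011
Gen 1 (rule 218): 00101111
Gen 2 (rule 110): 01111001
Gen 3 (rule 158): 11110111
Gen 4 (rule 169): 11101110
Gen 5 (rule 218): 11101111
Gen 6 (rule 110): 10111001

Answer: 2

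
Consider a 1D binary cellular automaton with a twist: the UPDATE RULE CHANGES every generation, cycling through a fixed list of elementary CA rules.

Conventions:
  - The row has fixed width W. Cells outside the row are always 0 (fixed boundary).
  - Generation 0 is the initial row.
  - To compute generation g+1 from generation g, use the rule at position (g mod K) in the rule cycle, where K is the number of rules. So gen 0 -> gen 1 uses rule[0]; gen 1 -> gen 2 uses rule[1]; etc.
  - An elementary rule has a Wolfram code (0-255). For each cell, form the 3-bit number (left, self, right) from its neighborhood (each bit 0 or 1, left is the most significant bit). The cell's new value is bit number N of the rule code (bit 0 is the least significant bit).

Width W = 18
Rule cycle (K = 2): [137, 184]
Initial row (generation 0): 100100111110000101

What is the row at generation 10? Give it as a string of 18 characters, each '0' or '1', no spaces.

Gen 0: 100100111110000101
Gen 1 (rule 137): 000000111100110000
Gen 2 (rule 184): 000000111010101000
Gen 3 (rule 137): 111110110000000011
Gen 4 (rule 184): 111101101000000010
Gen 5 (rule 137): 111001000011111000
Gen 6 (rule 184): 110100100011110100
Gen 7 (rule 137): 100000001011100001
Gen 8 (rule 184): 010000000111010000
Gen 9 (rule 137): 000111110110000111
Gen 10 (rule 184): 000111101101000110

Answer: 000111101101000110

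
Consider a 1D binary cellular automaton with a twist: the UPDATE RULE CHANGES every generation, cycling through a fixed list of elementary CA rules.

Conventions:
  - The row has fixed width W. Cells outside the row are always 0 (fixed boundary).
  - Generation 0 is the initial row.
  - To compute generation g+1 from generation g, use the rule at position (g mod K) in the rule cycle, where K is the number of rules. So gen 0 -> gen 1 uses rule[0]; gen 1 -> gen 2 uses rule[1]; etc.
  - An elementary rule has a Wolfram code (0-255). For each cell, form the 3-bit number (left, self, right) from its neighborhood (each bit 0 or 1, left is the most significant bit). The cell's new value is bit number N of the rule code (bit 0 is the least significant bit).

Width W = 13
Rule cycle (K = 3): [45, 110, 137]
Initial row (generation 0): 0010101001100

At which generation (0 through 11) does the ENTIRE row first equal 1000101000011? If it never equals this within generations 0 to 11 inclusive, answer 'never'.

Answer: never

Derivation:
Gen 0: 0010101001100
Gen 1 (rule 45): 1011111001001
Gen 2 (rule 110): 1110001011011
Gen 3 (rule 137): 1100100010010
Gen 4 (rule 45): 1000101010010
Gen 5 (rule 110): 1001111110110
Gen 6 (rule 137): 0001111100100
Gen 7 (rule 45): 1101000000101
Gen 8 (rule 110): 1111000001111
Gen 9 (rule 137): 1110011101110
Gen 10 (rule 45): 1000010011000
Gen 11 (rule 110): 1000110111000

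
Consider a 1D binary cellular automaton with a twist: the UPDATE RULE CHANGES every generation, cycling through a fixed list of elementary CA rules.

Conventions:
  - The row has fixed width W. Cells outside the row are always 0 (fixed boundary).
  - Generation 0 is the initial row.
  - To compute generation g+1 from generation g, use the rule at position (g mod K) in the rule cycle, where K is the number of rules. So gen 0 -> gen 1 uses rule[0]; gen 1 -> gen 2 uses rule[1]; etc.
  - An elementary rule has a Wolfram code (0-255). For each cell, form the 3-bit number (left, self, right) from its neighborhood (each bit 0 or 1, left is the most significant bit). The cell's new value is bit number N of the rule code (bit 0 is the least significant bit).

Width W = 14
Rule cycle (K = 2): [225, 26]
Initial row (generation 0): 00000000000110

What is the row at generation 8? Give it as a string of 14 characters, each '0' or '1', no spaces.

Answer: 00000101110100

Derivation:
Gen 0: 00000000000110
Gen 1 (rule 225): 11111111110010
Gen 2 (rule 26): 10000000001101
Gen 3 (rule 225): 00111111100110
Gen 4 (rule 26): 01100000011101
Gen 5 (rule 225): 00101111001110
Gen 6 (rule 26): 01001000111001
Gen 7 (rule 225): 00000010011000
Gen 8 (rule 26): 00000101110100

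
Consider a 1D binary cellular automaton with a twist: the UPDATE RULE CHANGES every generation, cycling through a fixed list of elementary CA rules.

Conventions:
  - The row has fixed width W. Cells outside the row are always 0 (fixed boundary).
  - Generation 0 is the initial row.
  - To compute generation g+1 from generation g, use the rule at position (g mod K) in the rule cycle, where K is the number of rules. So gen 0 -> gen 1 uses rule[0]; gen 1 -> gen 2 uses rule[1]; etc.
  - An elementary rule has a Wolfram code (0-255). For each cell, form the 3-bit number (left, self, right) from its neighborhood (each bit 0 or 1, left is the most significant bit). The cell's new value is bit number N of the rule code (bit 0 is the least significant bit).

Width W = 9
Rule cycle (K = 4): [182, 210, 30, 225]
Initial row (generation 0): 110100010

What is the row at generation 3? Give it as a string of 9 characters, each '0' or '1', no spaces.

Answer: 110101110

Derivation:
Gen 0: 110100010
Gen 1 (rule 182): 001110111
Gen 2 (rule 210): 010110011
Gen 3 (rule 30): 110101110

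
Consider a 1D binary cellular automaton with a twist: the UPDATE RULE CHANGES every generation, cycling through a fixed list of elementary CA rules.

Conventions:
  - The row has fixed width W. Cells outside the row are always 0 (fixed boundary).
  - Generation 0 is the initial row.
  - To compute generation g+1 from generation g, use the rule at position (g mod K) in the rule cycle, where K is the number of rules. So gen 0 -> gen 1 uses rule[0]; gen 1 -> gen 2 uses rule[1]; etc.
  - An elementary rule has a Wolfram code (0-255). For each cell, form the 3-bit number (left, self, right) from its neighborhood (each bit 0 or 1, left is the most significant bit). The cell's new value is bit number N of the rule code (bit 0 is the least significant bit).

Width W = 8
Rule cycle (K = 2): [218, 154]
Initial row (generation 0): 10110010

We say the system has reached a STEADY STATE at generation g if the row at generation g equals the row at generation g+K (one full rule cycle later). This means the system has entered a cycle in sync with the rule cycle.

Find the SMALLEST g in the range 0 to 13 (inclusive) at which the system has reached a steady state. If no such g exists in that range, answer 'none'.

Gen 0: 10110010
Gen 1 (rule 218): 00111101
Gen 2 (rule 154): 01111000
Gen 3 (rule 218): 11111100
Gen 4 (rule 154): 11111010
Gen 5 (rule 218): 11111001
Gen 6 (rule 154): 11110110
Gen 7 (rule 218): 11110111
Gen 8 (rule 154): 11100110
Gen 9 (rule 218): 11111111
Gen 10 (rule 154): 11111110
Gen 11 (rule 218): 11111111
Gen 12 (rule 154): 11111110
Gen 13 (rule 218): 11111111
Gen 14 (rule 154): 11111110
Gen 15 (rule 218): 11111111

Answer: 9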